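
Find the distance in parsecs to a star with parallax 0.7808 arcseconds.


d = 1/p = 1/0.7808 = 1.2807

1.2807 pc


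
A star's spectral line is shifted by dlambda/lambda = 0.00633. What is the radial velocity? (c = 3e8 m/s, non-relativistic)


v = (dlambda/lambda) * c = 0.00633 * 3e8 = 1.899e+06

1.899e+06 m/s


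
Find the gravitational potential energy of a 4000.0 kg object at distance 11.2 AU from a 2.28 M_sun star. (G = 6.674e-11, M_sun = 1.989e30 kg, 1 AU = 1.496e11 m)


M = 2.28 * 1.989e30 kg = 4.53492e+30 kg; r = 11.2 AU * 1.496e11 m/AU = 1.67552e+12 m. U = -GM*m/r = -(6.674e-11 * 4.53492e+30 * 4000.0) / 1.67552e+12 = -7.225e+11

-7.225e+11 J


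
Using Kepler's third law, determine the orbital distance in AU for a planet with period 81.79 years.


a = P^(2/3) = 81.79^(2/3) = 18.8423

18.8423 AU


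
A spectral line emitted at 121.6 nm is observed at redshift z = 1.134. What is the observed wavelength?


lam_obs = lam_emit * (1 + z) = 121.6 * (1 + 1.134) = 259.4944

259.4944 nm


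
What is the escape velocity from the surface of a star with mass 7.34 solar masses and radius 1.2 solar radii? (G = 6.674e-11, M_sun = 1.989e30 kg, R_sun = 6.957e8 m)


M = 7.34 * 1.989e30 kg = 1.459926e+31 kg; R = 1.2 * 6.957e8 m = 8.3484e+08 m. v_esc = sqrt(2GM/R) = sqrt(2 * 6.674e-11 * 1.459926e+31 / 8.3484e+08) = 1.528e+06

1.528e+06 m/s


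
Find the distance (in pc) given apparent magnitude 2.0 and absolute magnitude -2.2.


d = 10^((m - M + 5)/5) = 10^((2.0 - -2.2 + 5)/5) = 69.1831

69.1831 pc


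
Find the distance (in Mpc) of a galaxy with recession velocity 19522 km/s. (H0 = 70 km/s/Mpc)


d = v / H0 = 19522 / 70 = 278.8857

278.8857 Mpc


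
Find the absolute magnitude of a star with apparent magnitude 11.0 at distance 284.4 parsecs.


M = m - 5*log10(d) + 5 = 11.0 - 5*log10(284.4) + 5 = 3.7304

3.7304


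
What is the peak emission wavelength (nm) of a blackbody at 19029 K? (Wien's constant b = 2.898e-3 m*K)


lam_max = b / T = 2.898e-3 / 19029 = 1.523e-07 m = 152.2939 nm

152.2939 nm


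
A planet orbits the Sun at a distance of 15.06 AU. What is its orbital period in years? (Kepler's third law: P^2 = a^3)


P = a^(3/2) = 15.06^1.5 = 58.4437

58.4437 years


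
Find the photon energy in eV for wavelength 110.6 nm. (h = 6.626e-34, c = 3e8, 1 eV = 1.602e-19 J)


E = hc/lambda = 6.626e-34 * 3e8 / 1.106e-07 = 1.797e-18 J = 11.219 eV

11.219 eV


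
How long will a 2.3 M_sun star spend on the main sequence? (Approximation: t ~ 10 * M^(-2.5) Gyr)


t = 10 * M^(-2.5) = 10 * 2.3^(-2.5) = 1.2465

1.2465 Gyr


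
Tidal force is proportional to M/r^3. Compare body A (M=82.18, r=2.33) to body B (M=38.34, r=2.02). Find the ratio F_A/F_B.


Ratio = (M1/r1^3) / (M2/r2^3) = (82.18/2.33^3) / (38.34/2.02^3) = 1.3967

1.3967


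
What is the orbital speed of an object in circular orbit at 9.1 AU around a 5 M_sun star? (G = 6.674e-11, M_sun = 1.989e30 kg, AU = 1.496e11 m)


v = sqrt(GM/r) = sqrt(6.674e-11 * 9.945e+30 / 1.361e+12) = 22080.505

22080.505 m/s


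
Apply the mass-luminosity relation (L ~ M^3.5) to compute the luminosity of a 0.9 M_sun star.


L/L_sun = (M/M_sun)^3.5 = 0.9^3.5 = 0.6916

0.6916 L_sun


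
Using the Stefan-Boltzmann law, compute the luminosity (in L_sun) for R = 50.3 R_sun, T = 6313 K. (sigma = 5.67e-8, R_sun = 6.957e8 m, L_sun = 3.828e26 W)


R = 50.3 * 6.957e8 m = 3.499371e+10 m. L = 4*pi*R^2*sigma*T^4 = 4*pi*(3.499371e+10)^2 * 5.67e-8 * 6313^4 = 1.38584946e+30 W. L/L_sun = 1.38584946e+30 / 3.828e26 = 3620.2964

3620.2964 L_sun


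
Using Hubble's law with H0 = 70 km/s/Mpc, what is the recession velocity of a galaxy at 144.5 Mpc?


v = H0 * d = 70 * 144.5 = 10115.0

10115.0 km/s


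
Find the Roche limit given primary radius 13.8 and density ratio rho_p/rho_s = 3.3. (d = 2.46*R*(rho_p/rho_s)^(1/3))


d_Roche = 2.46 * 13.8 * 3.3^(1/3) = 50.542

50.542


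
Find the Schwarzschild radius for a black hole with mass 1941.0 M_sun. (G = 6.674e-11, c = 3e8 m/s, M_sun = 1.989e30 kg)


M = 1941.0 * 1.989e30 kg = 3.860649e+33 kg. rs = 2GM/c^2 = 2 * 6.674e-11 * 3.860649e+33 / (3e8)^2 = 5.726e+06

5.726e+06 m


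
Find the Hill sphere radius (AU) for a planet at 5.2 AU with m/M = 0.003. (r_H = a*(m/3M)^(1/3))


r_H = a * (m/3M)^(1/3) = 5.2 * (0.003/3)^(1/3) = 0.52

0.52 AU


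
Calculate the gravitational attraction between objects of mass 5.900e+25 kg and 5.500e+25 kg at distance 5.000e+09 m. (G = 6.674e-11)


F = G*m1*m2/r^2 = 6.674e-11 * 5.900e+25 * 5.500e+25 / (5.000e+09)^2 = 6.674e-11 * 3.245e+51 / 2.500e+19 = 8.663e+21

8.663e+21 N


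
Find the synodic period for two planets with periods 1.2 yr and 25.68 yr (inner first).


1/P_syn = |1/P1 - 1/P2| = |1/1.2 - 1/25.68| => P_syn = 1.2588

1.2588 years


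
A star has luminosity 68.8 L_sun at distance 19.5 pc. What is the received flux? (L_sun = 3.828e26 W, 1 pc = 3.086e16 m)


F = L / (4*pi*d^2) = 2.634e+28 / (4*pi*(6.018e+17)^2) = 5.787e-09

5.787e-09 W/m^2


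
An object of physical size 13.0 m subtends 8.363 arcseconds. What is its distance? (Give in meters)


D = size / theta_rad, theta_rad = 8.363 * pi/(180*3600) = 4.054e-05, D = 320631.6491

320631.6491 m


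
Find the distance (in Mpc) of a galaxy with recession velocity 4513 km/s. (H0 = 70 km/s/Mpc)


d = v / H0 = 4513 / 70 = 64.4714

64.4714 Mpc


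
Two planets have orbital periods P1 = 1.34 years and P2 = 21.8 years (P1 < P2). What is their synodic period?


1/P_syn = |1/P1 - 1/P2| = |1/1.34 - 1/21.8| => P_syn = 1.4278

1.4278 years


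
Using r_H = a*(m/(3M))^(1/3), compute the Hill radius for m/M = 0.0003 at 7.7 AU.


r_H = a * (m/3M)^(1/3) = 7.7 * (0.0003/3)^(1/3) = 0.3574

0.3574 AU


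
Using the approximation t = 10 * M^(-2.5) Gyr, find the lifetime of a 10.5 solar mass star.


t = 10 * M^(-2.5) = 10 * 10.5^(-2.5) = 0.028

0.028 Gyr


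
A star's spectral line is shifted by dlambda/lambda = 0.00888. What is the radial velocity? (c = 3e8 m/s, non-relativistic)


v = (dlambda/lambda) * c = 0.00888 * 3e8 = 2.664e+06

2.664e+06 m/s


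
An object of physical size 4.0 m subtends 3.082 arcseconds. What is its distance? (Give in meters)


D = size / theta_rad, theta_rad = 3.082 * pi/(180*3600) = 1.494e-05, D = 267702.5389

267702.5389 m


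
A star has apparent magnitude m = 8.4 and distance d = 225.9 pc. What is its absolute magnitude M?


M = m - 5*log10(d) + 5 = 8.4 - 5*log10(225.9) + 5 = 1.6304

1.6304


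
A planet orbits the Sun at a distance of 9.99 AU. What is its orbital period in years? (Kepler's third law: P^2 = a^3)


P = a^(3/2) = 9.99^1.5 = 31.5754

31.5754 years


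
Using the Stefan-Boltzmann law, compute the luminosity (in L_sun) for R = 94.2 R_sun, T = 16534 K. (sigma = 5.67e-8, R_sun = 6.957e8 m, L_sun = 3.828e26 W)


R = 94.2 * 6.957e8 m = 6.553494e+10 m. L = 4*pi*R^2*sigma*T^4 = 4*pi*(6.553494e+10)^2 * 5.67e-8 * 16534^4 = 2.286917345e+32 W. L/L_sun = 2.286917345e+32 / 3.828e26 = 597418.3242

597418.3242 L_sun


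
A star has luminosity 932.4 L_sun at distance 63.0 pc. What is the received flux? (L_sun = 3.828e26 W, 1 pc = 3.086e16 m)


F = L / (4*pi*d^2) = 3.569e+29 / (4*pi*(1.944e+18)^2) = 7.514e-09

7.514e-09 W/m^2


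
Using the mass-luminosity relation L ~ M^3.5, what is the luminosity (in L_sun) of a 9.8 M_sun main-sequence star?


L/L_sun = (M/M_sun)^3.5 = 9.8^3.5 = 2946.397

2946.397 L_sun


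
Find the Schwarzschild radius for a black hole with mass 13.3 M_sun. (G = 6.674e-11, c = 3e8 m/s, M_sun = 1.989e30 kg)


M = 13.3 * 1.989e30 kg = 2.64537e+31 kg. rs = 2GM/c^2 = 2 * 6.674e-11 * 2.64537e+31 / (3e8)^2 = 39233.7764

39233.7764 m


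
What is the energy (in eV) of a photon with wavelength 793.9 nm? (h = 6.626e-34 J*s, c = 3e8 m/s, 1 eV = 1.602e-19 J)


E = hc/lambda = 6.626e-34 * 3e8 / 7.939e-07 = 2.504e-19 J = 1.5629 eV

1.5629 eV


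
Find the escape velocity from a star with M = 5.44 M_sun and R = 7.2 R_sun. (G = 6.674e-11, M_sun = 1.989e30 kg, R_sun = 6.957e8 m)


M = 5.44 * 1.989e30 kg = 1.082016e+31 kg; R = 7.2 * 6.957e8 m = 5.00904e+09 m. v_esc = sqrt(2GM/R) = sqrt(2 * 6.674e-11 * 1.082016e+31 / 5.00904e+09) = 536967.1164

536967.1164 m/s


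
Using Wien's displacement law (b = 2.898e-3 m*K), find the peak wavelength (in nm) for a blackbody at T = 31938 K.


lam_max = b / T = 2.898e-3 / 31938 = 9.074e-08 m = 90.7383 nm

90.7383 nm


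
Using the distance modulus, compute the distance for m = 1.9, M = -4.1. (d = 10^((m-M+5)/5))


d = 10^((m - M + 5)/5) = 10^((1.9 - -4.1 + 5)/5) = 158.4893

158.4893 pc


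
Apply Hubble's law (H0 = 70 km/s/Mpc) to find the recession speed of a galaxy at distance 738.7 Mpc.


v = H0 * d = 70 * 738.7 = 51709.0

51709.0 km/s


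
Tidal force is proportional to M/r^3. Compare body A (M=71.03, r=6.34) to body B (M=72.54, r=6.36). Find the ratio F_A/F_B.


Ratio = (M1/r1^3) / (M2/r2^3) = (71.03/6.34^3) / (72.54/6.36^3) = 0.9885

0.9885


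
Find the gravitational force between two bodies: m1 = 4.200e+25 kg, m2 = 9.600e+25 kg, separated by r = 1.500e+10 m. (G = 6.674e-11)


F = G*m1*m2/r^2 = 6.674e-11 * 4.200e+25 * 9.600e+25 / (1.500e+10)^2 = 6.674e-11 * 4.032e+51 / 2.250e+20 = 1.196e+21

1.196e+21 N


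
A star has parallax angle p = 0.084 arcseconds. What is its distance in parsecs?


d = 1/p = 1/0.084 = 11.9048

11.9048 pc


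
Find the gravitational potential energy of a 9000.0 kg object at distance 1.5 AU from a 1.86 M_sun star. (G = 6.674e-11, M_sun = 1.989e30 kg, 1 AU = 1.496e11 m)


M = 1.86 * 1.989e30 kg = 3.69954e+30 kg; r = 1.5 AU * 1.496e11 m/AU = 2.244e+11 m. U = -GM*m/r = -(6.674e-11 * 3.69954e+30 * 9000.0) / 2.244e+11 = -9.903e+12

-9.903e+12 J


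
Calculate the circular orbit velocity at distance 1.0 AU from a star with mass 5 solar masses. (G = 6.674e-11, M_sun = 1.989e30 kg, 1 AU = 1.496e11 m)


v = sqrt(GM/r) = sqrt(6.674e-11 * 9.945e+30 / 1.496e+11) = 66608.5068

66608.5068 m/s


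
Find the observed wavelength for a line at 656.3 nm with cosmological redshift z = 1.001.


lam_obs = lam_emit * (1 + z) = 656.3 * (1 + 1.001) = 1313.2563

1313.2563 nm


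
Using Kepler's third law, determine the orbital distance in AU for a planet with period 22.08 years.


a = P^(2/3) = 22.08^(2/3) = 7.8704

7.8704 AU


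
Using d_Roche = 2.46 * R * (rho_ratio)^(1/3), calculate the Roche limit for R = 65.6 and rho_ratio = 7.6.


d_Roche = 2.46 * 65.6 * 7.6^(1/3) = 317.2806

317.2806


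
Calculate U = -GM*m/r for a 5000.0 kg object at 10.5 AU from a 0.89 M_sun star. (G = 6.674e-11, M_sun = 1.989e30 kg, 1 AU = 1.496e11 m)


M = 0.89 * 1.989e30 kg = 1.77021e+30 kg; r = 10.5 AU * 1.496e11 m/AU = 1.5708e+12 m. U = -GM*m/r = -(6.674e-11 * 1.77021e+30 * 5000.0) / 1.5708e+12 = -3.761e+11

-3.761e+11 J


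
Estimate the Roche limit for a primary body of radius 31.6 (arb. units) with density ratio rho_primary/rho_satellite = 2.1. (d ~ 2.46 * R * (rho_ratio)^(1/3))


d_Roche = 2.46 * 31.6 * 2.1^(1/3) = 99.5471

99.5471


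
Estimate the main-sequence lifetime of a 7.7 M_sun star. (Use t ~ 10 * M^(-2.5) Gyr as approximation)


t = 10 * M^(-2.5) = 10 * 7.7^(-2.5) = 0.0608

0.0608 Gyr


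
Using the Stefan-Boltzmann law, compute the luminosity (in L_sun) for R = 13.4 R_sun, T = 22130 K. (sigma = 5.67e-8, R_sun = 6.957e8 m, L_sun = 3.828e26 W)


R = 13.4 * 6.957e8 m = 9.32238e+09 m. L = 4*pi*R^2*sigma*T^4 = 4*pi*(9.32238e+09)^2 * 5.67e-8 * 22130^4 = 1.485156369e+31 W. L/L_sun = 1.485156369e+31 / 3.828e26 = 38797.1883

38797.1883 L_sun


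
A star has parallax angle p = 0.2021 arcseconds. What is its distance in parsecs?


d = 1/p = 1/0.2021 = 4.948

4.948 pc


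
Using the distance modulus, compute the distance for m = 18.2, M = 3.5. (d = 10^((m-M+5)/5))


d = 10^((m - M + 5)/5) = 10^((18.2 - 3.5 + 5)/5) = 8709.6359

8709.6359 pc


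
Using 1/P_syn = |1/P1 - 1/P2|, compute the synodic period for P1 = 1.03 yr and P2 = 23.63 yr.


1/P_syn = |1/P1 - 1/P2| = |1/1.03 - 1/23.63| => P_syn = 1.0769

1.0769 years


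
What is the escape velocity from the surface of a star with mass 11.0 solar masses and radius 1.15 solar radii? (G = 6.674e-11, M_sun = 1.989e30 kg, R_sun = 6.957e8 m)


M = 11.0 * 1.989e30 kg = 2.1879e+31 kg; R = 1.15 * 6.957e8 m = 8.00055e+08 m. v_esc = sqrt(2GM/R) = sqrt(2 * 6.674e-11 * 2.1879e+31 / 8.00055e+08) = 1.911e+06

1.911e+06 m/s


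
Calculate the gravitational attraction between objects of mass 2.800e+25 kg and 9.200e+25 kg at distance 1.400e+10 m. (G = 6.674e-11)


F = G*m1*m2/r^2 = 6.674e-11 * 2.800e+25 * 9.200e+25 / (1.400e+10)^2 = 6.674e-11 * 2.576e+51 / 1.960e+20 = 8.772e+20

8.772e+20 N


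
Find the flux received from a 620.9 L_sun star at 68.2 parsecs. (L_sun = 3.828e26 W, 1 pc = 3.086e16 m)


F = L / (4*pi*d^2) = 2.377e+29 / (4*pi*(2.105e+18)^2) = 4.270e-09

4.270e-09 W/m^2


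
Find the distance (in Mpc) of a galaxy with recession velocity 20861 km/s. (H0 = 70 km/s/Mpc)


d = v / H0 = 20861 / 70 = 298.0143

298.0143 Mpc


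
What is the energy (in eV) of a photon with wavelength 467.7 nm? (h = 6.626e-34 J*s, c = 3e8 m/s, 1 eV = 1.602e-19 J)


E = hc/lambda = 6.626e-34 * 3e8 / 4.677e-07 = 4.250e-19 J = 2.653 eV

2.653 eV


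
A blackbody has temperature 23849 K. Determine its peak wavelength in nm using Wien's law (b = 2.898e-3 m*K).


lam_max = b / T = 2.898e-3 / 23849 = 1.215e-07 m = 121.5145 nm

121.5145 nm


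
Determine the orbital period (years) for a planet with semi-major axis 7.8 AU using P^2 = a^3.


P = a^(3/2) = 7.8^1.5 = 21.7842

21.7842 years


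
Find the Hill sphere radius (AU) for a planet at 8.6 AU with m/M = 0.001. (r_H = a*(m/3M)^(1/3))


r_H = a * (m/3M)^(1/3) = 8.6 * (0.001/3)^(1/3) = 0.5963

0.5963 AU


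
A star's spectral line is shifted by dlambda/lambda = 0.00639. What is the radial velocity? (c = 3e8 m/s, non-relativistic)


v = (dlambda/lambda) * c = 0.00639 * 3e8 = 1.917e+06

1.917e+06 m/s


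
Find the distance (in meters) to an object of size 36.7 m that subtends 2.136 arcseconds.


D = size / theta_rad, theta_rad = 2.136 * pi/(180*3600) = 1.036e-05, D = 3.544e+06

3.544e+06 m


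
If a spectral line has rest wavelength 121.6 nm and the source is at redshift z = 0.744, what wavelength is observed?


lam_obs = lam_emit * (1 + z) = 121.6 * (1 + 0.744) = 212.0704

212.0704 nm


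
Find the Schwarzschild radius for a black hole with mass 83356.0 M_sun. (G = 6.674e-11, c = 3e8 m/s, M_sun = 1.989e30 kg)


M = 83356.0 * 1.989e30 kg = 1.65795084e+35 kg. rs = 2GM/c^2 = 2 * 6.674e-11 * 1.65795084e+35 / (3e8)^2 = 2.459e+08

2.459e+08 m


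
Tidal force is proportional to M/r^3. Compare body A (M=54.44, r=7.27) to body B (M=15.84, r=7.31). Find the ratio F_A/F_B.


Ratio = (M1/r1^3) / (M2/r2^3) = (54.44/7.27^3) / (15.84/7.31^3) = 3.4939

3.4939


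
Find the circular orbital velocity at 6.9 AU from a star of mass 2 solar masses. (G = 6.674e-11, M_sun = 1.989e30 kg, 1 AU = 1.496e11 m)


v = sqrt(GM/r) = sqrt(6.674e-11 * 3.978e+30 / 1.032e+12) = 16037.4438

16037.4438 m/s


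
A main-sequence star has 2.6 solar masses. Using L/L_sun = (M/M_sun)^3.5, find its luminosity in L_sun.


L/L_sun = (M/M_sun)^3.5 = 2.6^3.5 = 28.3404

28.3404 L_sun


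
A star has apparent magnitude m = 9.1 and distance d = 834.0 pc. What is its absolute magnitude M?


M = m - 5*log10(d) + 5 = 9.1 - 5*log10(834.0) + 5 = -0.5058

-0.5058


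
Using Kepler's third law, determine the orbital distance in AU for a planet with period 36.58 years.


a = P^(2/3) = 36.58^(2/3) = 11.0195

11.0195 AU


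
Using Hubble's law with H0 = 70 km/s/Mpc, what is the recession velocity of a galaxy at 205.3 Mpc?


v = H0 * d = 70 * 205.3 = 14371.0

14371.0 km/s


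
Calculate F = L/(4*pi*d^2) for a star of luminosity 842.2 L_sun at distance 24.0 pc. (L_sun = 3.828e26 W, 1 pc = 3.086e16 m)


F = L / (4*pi*d^2) = 3.224e+29 / (4*pi*(7.406e+17)^2) = 4.677e-08

4.677e-08 W/m^2


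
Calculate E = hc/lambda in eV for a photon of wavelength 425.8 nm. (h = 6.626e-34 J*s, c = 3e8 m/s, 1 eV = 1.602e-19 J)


E = hc/lambda = 6.626e-34 * 3e8 / 4.258e-07 = 4.668e-19 J = 2.9141 eV

2.9141 eV


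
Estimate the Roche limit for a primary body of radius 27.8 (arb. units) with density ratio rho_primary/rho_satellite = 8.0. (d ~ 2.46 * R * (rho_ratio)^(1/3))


d_Roche = 2.46 * 27.8 * 8.0^(1/3) = 136.776

136.776


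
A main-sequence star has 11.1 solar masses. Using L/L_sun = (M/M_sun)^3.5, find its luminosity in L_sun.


L/L_sun = (M/M_sun)^3.5 = 11.1^3.5 = 4556.49

4556.49 L_sun


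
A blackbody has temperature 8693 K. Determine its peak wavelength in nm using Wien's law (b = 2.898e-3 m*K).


lam_max = b / T = 2.898e-3 / 8693 = 3.334e-07 m = 333.3717 nm

333.3717 nm


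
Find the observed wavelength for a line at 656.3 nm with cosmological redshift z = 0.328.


lam_obs = lam_emit * (1 + z) = 656.3 * (1 + 0.328) = 871.5664

871.5664 nm


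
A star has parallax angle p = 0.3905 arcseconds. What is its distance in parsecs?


d = 1/p = 1/0.3905 = 2.5608

2.5608 pc


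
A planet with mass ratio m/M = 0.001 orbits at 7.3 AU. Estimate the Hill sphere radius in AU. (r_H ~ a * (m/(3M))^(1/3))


r_H = a * (m/3M)^(1/3) = 7.3 * (0.001/3)^(1/3) = 0.5062

0.5062 AU


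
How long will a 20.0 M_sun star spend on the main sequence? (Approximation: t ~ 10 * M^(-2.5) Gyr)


t = 10 * M^(-2.5) = 10 * 20.0^(-2.5) = 0.0056

0.0056 Gyr


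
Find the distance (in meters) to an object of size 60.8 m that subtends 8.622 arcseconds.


D = size / theta_rad, theta_rad = 8.622 * pi/(180*3600) = 4.180e-05, D = 1.455e+06

1.455e+06 m


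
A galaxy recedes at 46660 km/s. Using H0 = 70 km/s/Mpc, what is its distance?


d = v / H0 = 46660 / 70 = 666.5714

666.5714 Mpc


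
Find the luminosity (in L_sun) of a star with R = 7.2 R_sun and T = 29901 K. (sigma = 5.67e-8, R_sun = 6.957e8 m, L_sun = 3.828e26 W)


R = 7.2 * 6.957e8 m = 5.00904e+09 m. L = 4*pi*R^2*sigma*T^4 = 4*pi*(5.00904e+09)^2 * 5.67e-8 * 29901^4 = 1.429041281e+31 W. L/L_sun = 1.429041281e+31 / 3.828e26 = 37331.2769

37331.2769 L_sun


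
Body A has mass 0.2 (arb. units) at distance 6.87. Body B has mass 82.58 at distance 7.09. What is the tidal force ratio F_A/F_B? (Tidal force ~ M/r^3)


Ratio = (M1/r1^3) / (M2/r2^3) = (0.2/6.87^3) / (82.58/7.09^3) = 0.0027

0.0027


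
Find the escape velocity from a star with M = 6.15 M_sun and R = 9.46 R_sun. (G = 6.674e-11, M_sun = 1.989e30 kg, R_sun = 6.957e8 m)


M = 6.15 * 1.989e30 kg = 1.223235e+31 kg; R = 9.46 * 6.957e8 m = 6.581322e+09 m. v_esc = sqrt(2GM/R) = sqrt(2 * 6.674e-11 * 1.223235e+31 / 6.581322e+09) = 498088.4585

498088.4585 m/s


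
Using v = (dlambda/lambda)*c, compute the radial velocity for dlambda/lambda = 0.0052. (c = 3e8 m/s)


v = (dlambda/lambda) * c = 0.0052 * 3e8 = 1.560e+06

1.560e+06 m/s


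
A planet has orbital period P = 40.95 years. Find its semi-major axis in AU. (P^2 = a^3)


a = P^(2/3) = 40.95^(2/3) = 11.8805

11.8805 AU


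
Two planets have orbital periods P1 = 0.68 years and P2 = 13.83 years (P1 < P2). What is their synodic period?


1/P_syn = |1/P1 - 1/P2| = |1/0.68 - 1/13.83| => P_syn = 0.7152

0.7152 years


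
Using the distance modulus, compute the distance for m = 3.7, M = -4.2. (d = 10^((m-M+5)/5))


d = 10^((m - M + 5)/5) = 10^((3.7 - -4.2 + 5)/5) = 380.1894

380.1894 pc


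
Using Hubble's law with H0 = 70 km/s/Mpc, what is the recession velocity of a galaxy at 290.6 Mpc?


v = H0 * d = 70 * 290.6 = 20342.0

20342.0 km/s


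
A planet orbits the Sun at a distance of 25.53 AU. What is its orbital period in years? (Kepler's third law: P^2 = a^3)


P = a^(3/2) = 25.53^1.5 = 128.996

128.996 years


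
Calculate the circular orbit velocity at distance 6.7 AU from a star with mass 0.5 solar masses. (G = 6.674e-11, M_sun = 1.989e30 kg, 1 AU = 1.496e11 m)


v = sqrt(GM/r) = sqrt(6.674e-11 * 9.945e+29 / 1.002e+12) = 8137.5243

8137.5243 m/s


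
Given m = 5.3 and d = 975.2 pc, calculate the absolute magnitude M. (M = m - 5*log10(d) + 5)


M = m - 5*log10(d) + 5 = 5.3 - 5*log10(975.2) + 5 = -4.6455

-4.6455


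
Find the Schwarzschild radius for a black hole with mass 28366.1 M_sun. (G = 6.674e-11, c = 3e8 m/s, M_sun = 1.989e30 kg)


M = 28366.1 * 1.989e30 kg = 5.64201729e+34 kg. rs = 2GM/c^2 = 2 * 6.674e-11 * 5.64201729e+34 / (3e8)^2 = 8.368e+07

8.368e+07 m


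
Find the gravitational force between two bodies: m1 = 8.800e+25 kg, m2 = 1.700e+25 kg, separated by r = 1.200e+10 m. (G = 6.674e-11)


F = G*m1*m2/r^2 = 6.674e-11 * 8.800e+25 * 1.700e+25 / (1.200e+10)^2 = 6.674e-11 * 1.496e+51 / 1.440e+20 = 6.934e+20

6.934e+20 N


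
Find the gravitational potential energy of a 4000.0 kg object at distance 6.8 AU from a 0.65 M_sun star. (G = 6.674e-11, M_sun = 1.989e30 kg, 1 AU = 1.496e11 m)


M = 0.65 * 1.989e30 kg = 1.29285e+30 kg; r = 6.8 AU * 1.496e11 m/AU = 1.01728e+12 m. U = -GM*m/r = -(6.674e-11 * 1.29285e+30 * 4000.0) / 1.01728e+12 = -3.393e+11

-3.393e+11 J


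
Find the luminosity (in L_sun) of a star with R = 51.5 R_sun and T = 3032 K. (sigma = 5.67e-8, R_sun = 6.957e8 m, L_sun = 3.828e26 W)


R = 51.5 * 6.957e8 m = 3.582855e+10 m. L = 4*pi*R^2*sigma*T^4 = 4*pi*(3.582855e+10)^2 * 5.67e-8 * 3032^4 = 7.729798547e+28 W. L/L_sun = 7.729798547e+28 / 3.828e26 = 201.9279

201.9279 L_sun


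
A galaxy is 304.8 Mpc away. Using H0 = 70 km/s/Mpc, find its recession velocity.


v = H0 * d = 70 * 304.8 = 21336.0

21336.0 km/s


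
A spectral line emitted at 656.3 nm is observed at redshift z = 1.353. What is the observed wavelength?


lam_obs = lam_emit * (1 + z) = 656.3 * (1 + 1.353) = 1544.2739

1544.2739 nm


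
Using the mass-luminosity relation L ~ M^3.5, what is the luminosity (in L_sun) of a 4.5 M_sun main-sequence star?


L/L_sun = (M/M_sun)^3.5 = 4.5^3.5 = 193.3053

193.3053 L_sun


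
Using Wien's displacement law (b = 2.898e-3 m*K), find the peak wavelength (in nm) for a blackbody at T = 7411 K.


lam_max = b / T = 2.898e-3 / 7411 = 3.910e-07 m = 391.0403 nm

391.0403 nm


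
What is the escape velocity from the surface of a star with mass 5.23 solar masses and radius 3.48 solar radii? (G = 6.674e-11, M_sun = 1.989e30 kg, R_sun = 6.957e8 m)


M = 5.23 * 1.989e30 kg = 1.040247e+31 kg; R = 3.48 * 6.957e8 m = 2.421036e+09 m. v_esc = sqrt(2GM/R) = sqrt(2 * 6.674e-11 * 1.040247e+31 / 2.421036e+09) = 757313.522

757313.522 m/s


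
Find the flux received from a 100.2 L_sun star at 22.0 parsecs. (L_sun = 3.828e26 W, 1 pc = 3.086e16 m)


F = L / (4*pi*d^2) = 3.836e+28 / (4*pi*(6.789e+17)^2) = 6.622e-09

6.622e-09 W/m^2


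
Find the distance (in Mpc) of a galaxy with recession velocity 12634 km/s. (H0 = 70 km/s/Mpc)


d = v / H0 = 12634 / 70 = 180.4857

180.4857 Mpc


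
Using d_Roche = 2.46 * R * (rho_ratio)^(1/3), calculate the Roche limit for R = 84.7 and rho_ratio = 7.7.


d_Roche = 2.46 * 84.7 * 7.7^(1/3) = 411.4484

411.4484


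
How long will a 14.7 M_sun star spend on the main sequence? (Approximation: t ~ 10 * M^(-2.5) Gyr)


t = 10 * M^(-2.5) = 10 * 14.7^(-2.5) = 0.0121

0.0121 Gyr


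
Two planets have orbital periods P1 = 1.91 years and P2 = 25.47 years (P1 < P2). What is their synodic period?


1/P_syn = |1/P1 - 1/P2| = |1/1.91 - 1/25.47| => P_syn = 2.0648

2.0648 years


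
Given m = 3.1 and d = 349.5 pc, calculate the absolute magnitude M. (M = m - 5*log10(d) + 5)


M = m - 5*log10(d) + 5 = 3.1 - 5*log10(349.5) + 5 = -4.6172

-4.6172


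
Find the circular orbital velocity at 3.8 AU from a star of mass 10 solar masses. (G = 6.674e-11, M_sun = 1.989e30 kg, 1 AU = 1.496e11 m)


v = sqrt(GM/r) = sqrt(6.674e-11 * 1.989e+31 / 5.685e+11) = 48322.8898

48322.8898 m/s


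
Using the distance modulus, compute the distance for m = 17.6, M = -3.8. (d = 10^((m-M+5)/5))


d = 10^((m - M + 5)/5) = 10^((17.6 - -3.8 + 5)/5) = 190546.0718

190546.0718 pc


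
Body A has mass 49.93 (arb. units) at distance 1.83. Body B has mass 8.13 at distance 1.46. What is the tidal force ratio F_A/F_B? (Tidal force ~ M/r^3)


Ratio = (M1/r1^3) / (M2/r2^3) = (49.93/1.83^3) / (8.13/1.46^3) = 3.1187

3.1187


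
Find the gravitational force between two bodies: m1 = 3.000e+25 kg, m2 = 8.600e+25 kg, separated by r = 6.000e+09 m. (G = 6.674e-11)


F = G*m1*m2/r^2 = 6.674e-11 * 3.000e+25 * 8.600e+25 / (6.000e+09)^2 = 6.674e-11 * 2.580e+51 / 3.600e+19 = 4.783e+21

4.783e+21 N


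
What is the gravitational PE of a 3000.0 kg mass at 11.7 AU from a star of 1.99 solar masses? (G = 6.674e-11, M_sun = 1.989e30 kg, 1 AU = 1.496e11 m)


M = 1.99 * 1.989e30 kg = 3.95811e+30 kg; r = 11.7 AU * 1.496e11 m/AU = 1.75032e+12 m. U = -GM*m/r = -(6.674e-11 * 3.95811e+30 * 3000.0) / 1.75032e+12 = -4.528e+11

-4.528e+11 J


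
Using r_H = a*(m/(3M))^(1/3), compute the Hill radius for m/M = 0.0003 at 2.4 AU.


r_H = a * (m/3M)^(1/3) = 2.4 * (0.0003/3)^(1/3) = 0.1114

0.1114 AU


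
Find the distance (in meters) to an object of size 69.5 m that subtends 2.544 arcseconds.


D = size / theta_rad, theta_rad = 2.544 * pi/(180*3600) = 1.233e-05, D = 5.635e+06

5.635e+06 m


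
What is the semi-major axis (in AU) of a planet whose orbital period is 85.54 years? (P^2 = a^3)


a = P^(2/3) = 85.54^(2/3) = 19.4139

19.4139 AU


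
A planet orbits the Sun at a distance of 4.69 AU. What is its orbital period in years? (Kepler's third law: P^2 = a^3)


P = a^(3/2) = 4.69^1.5 = 10.1569

10.1569 years


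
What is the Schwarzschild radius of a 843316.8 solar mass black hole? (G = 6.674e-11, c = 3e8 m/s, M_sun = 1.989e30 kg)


M = 843316.8 * 1.989e30 kg = 1.677357115e+36 kg. rs = 2GM/c^2 = 2 * 6.674e-11 * 1.677357115e+36 / (3e8)^2 = 2.488e+09

2.488e+09 m


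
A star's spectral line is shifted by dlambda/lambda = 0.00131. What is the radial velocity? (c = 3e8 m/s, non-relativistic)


v = (dlambda/lambda) * c = 0.00131 * 3e8 = 393000.0

393000.0 m/s


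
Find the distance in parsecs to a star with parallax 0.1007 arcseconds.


d = 1/p = 1/0.1007 = 9.9305

9.9305 pc


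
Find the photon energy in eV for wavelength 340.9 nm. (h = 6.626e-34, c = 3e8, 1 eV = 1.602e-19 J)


E = hc/lambda = 6.626e-34 * 3e8 / 3.409e-07 = 5.831e-19 J = 3.6398 eV

3.6398 eV


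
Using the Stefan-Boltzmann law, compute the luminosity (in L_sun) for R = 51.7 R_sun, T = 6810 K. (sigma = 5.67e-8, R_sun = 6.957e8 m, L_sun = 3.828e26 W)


R = 51.7 * 6.957e8 m = 3.596769e+10 m. L = 4*pi*R^2*sigma*T^4 = 4*pi*(3.596769e+10)^2 * 5.67e-8 * 6810^4 = 1.982469267e+30 W. L/L_sun = 1.982469267e+30 / 3.828e26 = 5178.8643

5178.8643 L_sun


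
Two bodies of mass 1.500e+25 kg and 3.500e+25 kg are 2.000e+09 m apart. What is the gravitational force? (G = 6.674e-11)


F = G*m1*m2/r^2 = 6.674e-11 * 1.500e+25 * 3.500e+25 / (2.000e+09)^2 = 6.674e-11 * 5.250e+50 / 4.000e+18 = 8.760e+21

8.760e+21 N


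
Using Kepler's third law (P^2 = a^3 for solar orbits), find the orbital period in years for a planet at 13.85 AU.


P = a^(3/2) = 13.85^1.5 = 51.5436

51.5436 years


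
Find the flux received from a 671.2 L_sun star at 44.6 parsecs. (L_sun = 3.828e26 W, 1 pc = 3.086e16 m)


F = L / (4*pi*d^2) = 2.569e+29 / (4*pi*(1.376e+18)^2) = 1.079e-08

1.079e-08 W/m^2


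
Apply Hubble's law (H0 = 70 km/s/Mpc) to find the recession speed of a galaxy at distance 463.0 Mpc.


v = H0 * d = 70 * 463.0 = 32410.0

32410.0 km/s


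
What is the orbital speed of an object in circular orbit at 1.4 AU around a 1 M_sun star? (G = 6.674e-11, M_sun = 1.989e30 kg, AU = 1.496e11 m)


v = sqrt(GM/r) = sqrt(6.674e-11 * 1.989e+30 / 2.094e+11) = 25175.6492

25175.6492 m/s


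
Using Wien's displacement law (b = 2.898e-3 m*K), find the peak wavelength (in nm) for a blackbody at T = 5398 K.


lam_max = b / T = 2.898e-3 / 5398 = 5.369e-07 m = 536.8655 nm

536.8655 nm


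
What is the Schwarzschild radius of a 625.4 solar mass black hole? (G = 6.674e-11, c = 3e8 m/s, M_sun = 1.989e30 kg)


M = 625.4 * 1.989e30 kg = 1.2439206e+33 kg. rs = 2GM/c^2 = 2 * 6.674e-11 * 1.2439206e+33 / (3e8)^2 = 1.845e+06

1.845e+06 m


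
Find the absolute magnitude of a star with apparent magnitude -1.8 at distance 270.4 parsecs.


M = m - 5*log10(d) + 5 = -1.8 - 5*log10(270.4) + 5 = -8.96

-8.96


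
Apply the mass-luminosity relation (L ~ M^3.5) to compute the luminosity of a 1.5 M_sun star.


L/L_sun = (M/M_sun)^3.5 = 1.5^3.5 = 4.1335

4.1335 L_sun


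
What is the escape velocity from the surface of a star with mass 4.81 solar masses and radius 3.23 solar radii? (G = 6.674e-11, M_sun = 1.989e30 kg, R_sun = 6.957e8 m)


M = 4.81 * 1.989e30 kg = 9.56709e+30 kg; R = 3.23 * 6.957e8 m = 2.247111e+09 m. v_esc = sqrt(2GM/R) = sqrt(2 * 6.674e-11 * 9.56709e+30 / 2.247111e+09) = 753851.435

753851.435 m/s


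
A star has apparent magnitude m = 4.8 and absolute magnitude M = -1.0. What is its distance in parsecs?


d = 10^((m - M + 5)/5) = 10^((4.8 - -1.0 + 5)/5) = 144.544

144.544 pc


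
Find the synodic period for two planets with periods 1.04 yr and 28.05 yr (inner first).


1/P_syn = |1/P1 - 1/P2| = |1/1.04 - 1/28.05| => P_syn = 1.08

1.08 years


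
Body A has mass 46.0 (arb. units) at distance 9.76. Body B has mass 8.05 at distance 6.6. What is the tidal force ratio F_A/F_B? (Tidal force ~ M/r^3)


Ratio = (M1/r1^3) / (M2/r2^3) = (46.0/9.76^3) / (8.05/6.6^3) = 1.767

1.767


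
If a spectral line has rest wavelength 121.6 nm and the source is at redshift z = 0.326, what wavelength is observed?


lam_obs = lam_emit * (1 + z) = 121.6 * (1 + 0.326) = 161.2416

161.2416 nm


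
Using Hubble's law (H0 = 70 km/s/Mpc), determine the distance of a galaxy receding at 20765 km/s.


d = v / H0 = 20765 / 70 = 296.6429

296.6429 Mpc


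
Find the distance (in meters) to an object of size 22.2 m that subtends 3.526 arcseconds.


D = size / theta_rad, theta_rad = 3.526 * pi/(180*3600) = 1.709e-05, D = 1.299e+06

1.299e+06 m


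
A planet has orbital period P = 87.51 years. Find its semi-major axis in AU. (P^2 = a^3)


a = P^(2/3) = 87.51^(2/3) = 19.7108

19.7108 AU


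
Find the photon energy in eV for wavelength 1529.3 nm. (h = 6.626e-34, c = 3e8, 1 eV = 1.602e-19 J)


E = hc/lambda = 6.626e-34 * 3e8 / 1.529e-06 = 1.300e-19 J = 0.8114 eV

0.8114 eV


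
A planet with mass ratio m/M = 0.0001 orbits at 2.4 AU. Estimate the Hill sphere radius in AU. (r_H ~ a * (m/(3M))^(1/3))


r_H = a * (m/3M)^(1/3) = 2.4 * (0.0001/3)^(1/3) = 0.0772

0.0772 AU


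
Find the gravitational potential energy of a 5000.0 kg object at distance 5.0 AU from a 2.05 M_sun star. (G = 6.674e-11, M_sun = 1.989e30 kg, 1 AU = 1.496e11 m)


M = 2.05 * 1.989e30 kg = 4.07745e+30 kg; r = 5.0 AU * 1.496e11 m/AU = 7.48e+11 m. U = -GM*m/r = -(6.674e-11 * 4.07745e+30 * 5000.0) / 7.48e+11 = -1.819e+12

-1.819e+12 J


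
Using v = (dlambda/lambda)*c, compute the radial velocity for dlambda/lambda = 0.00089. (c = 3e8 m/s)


v = (dlambda/lambda) * c = 0.00089 * 3e8 = 267000.0

267000.0 m/s


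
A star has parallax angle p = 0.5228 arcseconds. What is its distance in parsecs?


d = 1/p = 1/0.5228 = 1.9128

1.9128 pc


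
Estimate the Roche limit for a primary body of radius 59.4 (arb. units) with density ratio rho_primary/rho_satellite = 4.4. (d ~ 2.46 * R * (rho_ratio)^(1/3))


d_Roche = 2.46 * 59.4 * 4.4^(1/3) = 239.445

239.445


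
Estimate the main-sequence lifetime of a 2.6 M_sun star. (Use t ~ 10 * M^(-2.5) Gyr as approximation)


t = 10 * M^(-2.5) = 10 * 2.6^(-2.5) = 0.9174

0.9174 Gyr


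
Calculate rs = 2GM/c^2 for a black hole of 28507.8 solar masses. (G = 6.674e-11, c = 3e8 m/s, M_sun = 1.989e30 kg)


M = 28507.8 * 1.989e30 kg = 5.67020142e+34 kg. rs = 2GM/c^2 = 2 * 6.674e-11 * 5.67020142e+34 / (3e8)^2 = 8.410e+07

8.410e+07 m


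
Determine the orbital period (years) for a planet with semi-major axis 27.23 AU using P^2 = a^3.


P = a^(3/2) = 27.23^1.5 = 142.0926

142.0926 years


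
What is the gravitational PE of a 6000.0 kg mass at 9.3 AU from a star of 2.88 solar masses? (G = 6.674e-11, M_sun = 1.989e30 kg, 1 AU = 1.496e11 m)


M = 2.88 * 1.989e30 kg = 5.72832e+30 kg; r = 9.3 AU * 1.496e11 m/AU = 1.39128e+12 m. U = -GM*m/r = -(6.674e-11 * 5.72832e+30 * 6000.0) / 1.39128e+12 = -1.649e+12

-1.649e+12 J


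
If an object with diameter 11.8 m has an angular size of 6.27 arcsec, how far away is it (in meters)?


D = size / theta_rad, theta_rad = 6.27 * pi/(180*3600) = 3.040e-05, D = 388185.7598

388185.7598 m


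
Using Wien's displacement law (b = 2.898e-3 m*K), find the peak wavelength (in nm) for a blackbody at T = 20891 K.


lam_max = b / T = 2.898e-3 / 20891 = 1.387e-07 m = 138.72 nm

138.72 nm


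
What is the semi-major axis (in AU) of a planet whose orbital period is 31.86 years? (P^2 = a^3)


a = P^(2/3) = 31.86^(2/3) = 10.0499

10.0499 AU


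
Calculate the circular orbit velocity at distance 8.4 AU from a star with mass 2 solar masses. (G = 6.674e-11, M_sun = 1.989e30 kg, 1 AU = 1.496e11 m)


v = sqrt(GM/r) = sqrt(6.674e-11 * 3.978e+30 / 1.257e+12) = 14535.1678

14535.1678 m/s


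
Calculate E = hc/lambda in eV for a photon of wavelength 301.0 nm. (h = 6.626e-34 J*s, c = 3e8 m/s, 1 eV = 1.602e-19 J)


E = hc/lambda = 6.626e-34 * 3e8 / 3.010e-07 = 6.604e-19 J = 4.1223 eV

4.1223 eV


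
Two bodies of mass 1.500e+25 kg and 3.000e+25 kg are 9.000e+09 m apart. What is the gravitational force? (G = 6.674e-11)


F = G*m1*m2/r^2 = 6.674e-11 * 1.500e+25 * 3.000e+25 / (9.000e+09)^2 = 6.674e-11 * 4.500e+50 / 8.100e+19 = 3.708e+20

3.708e+20 N


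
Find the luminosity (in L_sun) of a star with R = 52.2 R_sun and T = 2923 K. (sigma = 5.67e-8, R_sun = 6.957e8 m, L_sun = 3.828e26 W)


R = 52.2 * 6.957e8 m = 3.631554e+10 m. L = 4*pi*R^2*sigma*T^4 = 4*pi*(3.631554e+10)^2 * 5.67e-8 * 2923^4 = 6.859511635e+28 W. L/L_sun = 6.859511635e+28 / 3.828e26 = 179.1931

179.1931 L_sun


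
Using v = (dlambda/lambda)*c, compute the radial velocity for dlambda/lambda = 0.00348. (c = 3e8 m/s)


v = (dlambda/lambda) * c = 0.00348 * 3e8 = 1.044e+06

1.044e+06 m/s


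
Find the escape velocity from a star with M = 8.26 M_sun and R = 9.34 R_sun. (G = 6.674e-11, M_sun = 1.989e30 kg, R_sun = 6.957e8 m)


M = 8.26 * 1.989e30 kg = 1.642914e+31 kg; R = 9.34 * 6.957e8 m = 6.497838e+09 m. v_esc = sqrt(2GM/R) = sqrt(2 * 6.674e-11 * 1.642914e+31 / 6.497838e+09) = 580939.7245

580939.7245 m/s


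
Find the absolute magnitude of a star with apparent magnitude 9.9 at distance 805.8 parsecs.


M = m - 5*log10(d) + 5 = 9.9 - 5*log10(805.8) + 5 = 0.3689

0.3689


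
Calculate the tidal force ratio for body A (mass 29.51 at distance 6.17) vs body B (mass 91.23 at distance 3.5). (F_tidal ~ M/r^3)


Ratio = (M1/r1^3) / (M2/r2^3) = (29.51/6.17^3) / (91.23/3.5^3) = 0.059

0.059


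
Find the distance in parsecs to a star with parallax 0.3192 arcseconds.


d = 1/p = 1/0.3192 = 3.1328

3.1328 pc


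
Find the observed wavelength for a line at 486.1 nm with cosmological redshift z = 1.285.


lam_obs = lam_emit * (1 + z) = 486.1 * (1 + 1.285) = 1110.7385

1110.7385 nm


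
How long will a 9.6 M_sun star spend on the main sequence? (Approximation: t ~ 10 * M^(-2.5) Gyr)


t = 10 * M^(-2.5) = 10 * 9.6^(-2.5) = 0.035

0.035 Gyr


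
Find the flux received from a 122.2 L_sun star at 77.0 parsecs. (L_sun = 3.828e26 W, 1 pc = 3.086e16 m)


F = L / (4*pi*d^2) = 4.678e+28 / (4*pi*(2.376e+18)^2) = 6.593e-10

6.593e-10 W/m^2


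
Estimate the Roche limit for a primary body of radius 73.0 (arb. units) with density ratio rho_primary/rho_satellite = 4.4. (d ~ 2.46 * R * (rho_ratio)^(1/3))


d_Roche = 2.46 * 73.0 * 4.4^(1/3) = 294.2674

294.2674


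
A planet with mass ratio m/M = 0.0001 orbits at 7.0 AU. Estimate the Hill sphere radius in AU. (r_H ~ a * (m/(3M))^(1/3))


r_H = a * (m/3M)^(1/3) = 7.0 * (0.0001/3)^(1/3) = 0.2253

0.2253 AU


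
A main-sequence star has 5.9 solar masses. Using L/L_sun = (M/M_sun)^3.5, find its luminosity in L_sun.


L/L_sun = (M/M_sun)^3.5 = 5.9^3.5 = 498.8639

498.8639 L_sun


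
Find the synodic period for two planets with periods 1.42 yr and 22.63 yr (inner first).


1/P_syn = |1/P1 - 1/P2| = |1/1.42 - 1/22.63| => P_syn = 1.5151

1.5151 years


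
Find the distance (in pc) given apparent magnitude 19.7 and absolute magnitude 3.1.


d = 10^((m - M + 5)/5) = 10^((19.7 - 3.1 + 5)/5) = 20892.9613

20892.9613 pc


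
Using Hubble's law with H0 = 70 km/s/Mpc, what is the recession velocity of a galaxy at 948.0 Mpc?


v = H0 * d = 70 * 948.0 = 66360.0

66360.0 km/s


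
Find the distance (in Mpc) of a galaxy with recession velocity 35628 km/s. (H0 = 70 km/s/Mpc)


d = v / H0 = 35628 / 70 = 508.9714

508.9714 Mpc


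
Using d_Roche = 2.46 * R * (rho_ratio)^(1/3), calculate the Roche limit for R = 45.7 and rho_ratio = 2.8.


d_Roche = 2.46 * 45.7 * 2.8^(1/3) = 158.4543

158.4543


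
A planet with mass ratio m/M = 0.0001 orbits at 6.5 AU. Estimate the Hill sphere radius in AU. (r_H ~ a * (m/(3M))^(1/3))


r_H = a * (m/3M)^(1/3) = 6.5 * (0.0001/3)^(1/3) = 0.2092

0.2092 AU


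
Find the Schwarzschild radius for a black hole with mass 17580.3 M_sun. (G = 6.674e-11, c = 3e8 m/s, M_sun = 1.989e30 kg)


M = 17580.3 * 1.989e30 kg = 3.49672167e+34 kg. rs = 2GM/c^2 = 2 * 6.674e-11 * 3.49672167e+34 / (3e8)^2 = 5.186e+07

5.186e+07 m


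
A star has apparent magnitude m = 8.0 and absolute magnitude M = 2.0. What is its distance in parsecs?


d = 10^((m - M + 5)/5) = 10^((8.0 - 2.0 + 5)/5) = 158.4893

158.4893 pc


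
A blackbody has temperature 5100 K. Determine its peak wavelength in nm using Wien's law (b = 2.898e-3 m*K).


lam_max = b / T = 2.898e-3 / 5100 = 5.682e-07 m = 568.2353 nm

568.2353 nm


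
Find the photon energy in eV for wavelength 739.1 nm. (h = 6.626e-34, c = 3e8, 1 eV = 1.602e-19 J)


E = hc/lambda = 6.626e-34 * 3e8 / 7.391e-07 = 2.689e-19 J = 1.6788 eV

1.6788 eV


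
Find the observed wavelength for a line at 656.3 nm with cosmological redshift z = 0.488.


lam_obs = lam_emit * (1 + z) = 656.3 * (1 + 0.488) = 976.5744

976.5744 nm


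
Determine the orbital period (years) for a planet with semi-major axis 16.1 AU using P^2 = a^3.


P = a^(3/2) = 16.1^1.5 = 64.6009

64.6009 years


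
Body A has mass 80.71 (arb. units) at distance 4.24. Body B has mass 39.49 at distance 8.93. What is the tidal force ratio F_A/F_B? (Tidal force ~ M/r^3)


Ratio = (M1/r1^3) / (M2/r2^3) = (80.71/4.24^3) / (39.49/8.93^3) = 19.094

19.094


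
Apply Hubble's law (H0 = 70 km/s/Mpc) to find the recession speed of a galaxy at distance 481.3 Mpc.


v = H0 * d = 70 * 481.3 = 33691.0

33691.0 km/s


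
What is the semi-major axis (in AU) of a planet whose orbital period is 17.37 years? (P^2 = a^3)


a = P^(2/3) = 17.37^(2/3) = 6.7071

6.7071 AU


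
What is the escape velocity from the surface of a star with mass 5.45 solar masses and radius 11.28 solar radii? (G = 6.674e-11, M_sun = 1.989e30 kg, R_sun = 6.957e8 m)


M = 5.45 * 1.989e30 kg = 1.084005e+31 kg; R = 11.28 * 6.957e8 m = 7.847496e+09 m. v_esc = sqrt(2GM/R) = sqrt(2 * 6.674e-11 * 1.084005e+31 / 7.847496e+09) = 429396.1935

429396.1935 m/s


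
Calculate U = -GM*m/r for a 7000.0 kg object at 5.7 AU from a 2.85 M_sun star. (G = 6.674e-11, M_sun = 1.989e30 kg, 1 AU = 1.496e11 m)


M = 2.85 * 1.989e30 kg = 5.66865e+30 kg; r = 5.7 AU * 1.496e11 m/AU = 8.5272e+11 m. U = -GM*m/r = -(6.674e-11 * 5.66865e+30 * 7000.0) / 8.5272e+11 = -3.106e+12

-3.106e+12 J
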